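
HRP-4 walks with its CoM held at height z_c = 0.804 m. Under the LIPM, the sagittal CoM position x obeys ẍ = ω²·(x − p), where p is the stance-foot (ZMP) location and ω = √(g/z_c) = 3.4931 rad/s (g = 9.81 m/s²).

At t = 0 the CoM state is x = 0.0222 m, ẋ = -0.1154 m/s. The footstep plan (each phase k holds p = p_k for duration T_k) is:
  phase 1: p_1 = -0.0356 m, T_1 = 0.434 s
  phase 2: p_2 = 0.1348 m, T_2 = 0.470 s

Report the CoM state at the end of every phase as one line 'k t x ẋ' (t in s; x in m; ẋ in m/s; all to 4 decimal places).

1 0.4340 0.0308 0.1621
2 0.9040 -0.0286 -0.4689

phase 1: p=-0.0356, T=0.434, ωT=1.516005, cosh=2.386792, sinh=2.167205; start (x,ẋ)=(0.022200, -0.115400) → end (x,ẋ)=(0.030760, 0.162125)
phase 2: p=0.1348, T=0.470, ωT=1.641757, cosh=2.678937, sinh=2.485298; start (x,ẋ)=(0.030760, 0.162125) → end (x,ẋ)=(-0.028567, -0.468892)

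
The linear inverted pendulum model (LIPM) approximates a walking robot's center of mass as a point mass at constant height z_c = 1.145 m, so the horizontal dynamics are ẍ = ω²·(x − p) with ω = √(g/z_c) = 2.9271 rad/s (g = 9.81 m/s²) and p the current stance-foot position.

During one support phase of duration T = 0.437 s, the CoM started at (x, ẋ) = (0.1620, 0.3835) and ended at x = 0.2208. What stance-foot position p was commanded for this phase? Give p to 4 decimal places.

ωT = 2.9271·0.437 = 1.279143; cosh(ωT) = 1.935917, sinh(ωT) = 1.657641
x(T) = p + (x₀−p)·cosh(ωT) + (ẋ₀/ω)·sinh(ωT) ⇒ p·(1 − cosh) = x(T) − x₀·cosh − (ẋ₀/ω)·sinh
numerator   = 0.2208 − (0.1620)·1.935917 − (0.3835/2.9271)·1.657641 = -0.309998
denominator = 1 − 1.935917 = -0.935917
p = -0.309998 / -0.935917 = 0.3312

p = 0.3312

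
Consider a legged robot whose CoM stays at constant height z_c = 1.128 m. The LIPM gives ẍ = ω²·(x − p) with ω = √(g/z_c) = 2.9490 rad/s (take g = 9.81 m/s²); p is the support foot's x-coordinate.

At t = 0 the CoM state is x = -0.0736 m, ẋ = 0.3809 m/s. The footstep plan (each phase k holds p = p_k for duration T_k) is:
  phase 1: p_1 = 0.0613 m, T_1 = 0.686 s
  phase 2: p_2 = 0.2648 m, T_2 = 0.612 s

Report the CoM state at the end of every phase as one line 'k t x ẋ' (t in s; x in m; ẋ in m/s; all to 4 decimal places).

phase 1: p=0.0613, T=0.686, ωT=2.023014, cosh=3.846668, sinh=3.714412; start (x,ẋ)=(-0.073600, 0.380900) → end (x,ẋ)=(0.022147, -0.012472)
phase 2: p=0.2648, T=0.612, ωT=1.804788, cosh=3.121596, sinh=2.957087; start (x,ẋ)=(0.022147, -0.012472) → end (x,ẋ)=(-0.505171, -2.154976)

1 0.6860 0.0221 -0.0125
2 1.2980 -0.5052 -2.1550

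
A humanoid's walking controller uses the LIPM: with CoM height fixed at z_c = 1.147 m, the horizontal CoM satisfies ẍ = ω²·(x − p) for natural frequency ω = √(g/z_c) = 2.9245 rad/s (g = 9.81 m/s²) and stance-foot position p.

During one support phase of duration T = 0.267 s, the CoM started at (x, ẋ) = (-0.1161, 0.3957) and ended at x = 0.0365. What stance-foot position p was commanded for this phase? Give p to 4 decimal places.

p = -0.2280

ωT = 2.9245·0.267 = 0.780842; cosh(ωT) = 1.320665, sinh(ωT) = 0.862644
x(T) = p + (x₀−p)·cosh(ωT) + (ẋ₀/ω)·sinh(ωT) ⇒ p·(1 − cosh) = x(T) − x₀·cosh − (ẋ₀/ω)·sinh
numerator   = 0.0365 − (-0.1161)·1.320665 − (0.3957/2.9245)·0.862644 = 0.073109
denominator = 1 − 1.320665 = -0.320665
p = 0.073109 / -0.320665 = -0.2280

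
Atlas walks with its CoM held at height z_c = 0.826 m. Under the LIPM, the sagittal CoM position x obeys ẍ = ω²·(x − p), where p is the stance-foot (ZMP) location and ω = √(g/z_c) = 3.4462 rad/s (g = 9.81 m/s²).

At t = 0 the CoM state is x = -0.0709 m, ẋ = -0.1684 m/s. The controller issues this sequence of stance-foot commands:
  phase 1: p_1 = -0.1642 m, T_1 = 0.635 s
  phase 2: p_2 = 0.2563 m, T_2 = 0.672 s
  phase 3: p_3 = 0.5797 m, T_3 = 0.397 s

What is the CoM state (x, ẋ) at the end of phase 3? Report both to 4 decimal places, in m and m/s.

x = -0.5819, ẋ = -3.6844

phase 1: p=-0.1642, T=0.635, ωT=2.188337, cosh=4.516235, sinh=4.404132; start (x,ẋ)=(-0.070900, -0.168400) → end (x,ẋ)=(0.041955, 0.655529)
phase 2: p=0.2563, T=0.672, ωT=2.315846, cosh=5.116089, sinh=5.017407; start (x,ẋ)=(0.041955, 0.655529) → end (x,ẋ)=(0.114092, -0.352495)
phase 3: p=0.5797, T=0.397, ωT=1.368141, cosh=2.091311, sinh=1.836732; start (x,ẋ)=(0.114092, -0.352495) → end (x,ẋ)=(-0.581902, -3.684358)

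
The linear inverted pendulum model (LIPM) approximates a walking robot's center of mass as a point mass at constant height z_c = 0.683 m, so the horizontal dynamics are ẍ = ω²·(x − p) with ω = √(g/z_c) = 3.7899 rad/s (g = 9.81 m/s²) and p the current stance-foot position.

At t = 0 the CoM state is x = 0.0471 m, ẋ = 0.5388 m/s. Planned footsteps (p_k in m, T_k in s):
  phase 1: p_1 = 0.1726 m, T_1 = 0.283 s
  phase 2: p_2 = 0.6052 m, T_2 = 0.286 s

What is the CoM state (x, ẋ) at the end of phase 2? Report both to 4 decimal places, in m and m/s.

x = -0.0509, ẋ = -1.8145

phase 1: p=0.1726, T=0.283, ωT=1.072542, cosh=1.632468, sinh=1.290331; start (x,ẋ)=(0.047100, 0.538800) → end (x,ẋ)=(0.151168, 0.265851)
phase 2: p=0.6052, T=0.286, ωT=1.083911, cosh=1.647245, sinh=1.308975; start (x,ẋ)=(0.151168, 0.265851) → end (x,ẋ)=(-0.050881, -1.814478)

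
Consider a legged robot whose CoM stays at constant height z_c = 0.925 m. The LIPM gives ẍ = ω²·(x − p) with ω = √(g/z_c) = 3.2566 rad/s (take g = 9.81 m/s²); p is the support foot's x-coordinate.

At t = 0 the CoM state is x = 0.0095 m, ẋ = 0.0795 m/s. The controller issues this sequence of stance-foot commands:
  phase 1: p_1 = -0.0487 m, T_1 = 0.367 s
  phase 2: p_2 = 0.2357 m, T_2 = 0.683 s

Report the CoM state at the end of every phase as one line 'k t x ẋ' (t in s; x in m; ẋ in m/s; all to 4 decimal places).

1 0.3670 0.0929 0.4278
2 1.0500 0.1680 -0.1240

phase 1: p=-0.0487, T=0.367, ωT=1.195172, cosh=1.803389, sinh=1.500737; start (x,ẋ)=(0.009500, 0.079500) → end (x,ẋ)=(0.092893, 0.427810)
phase 2: p=0.2357, T=0.683, ωT=2.224258, cosh=4.677383, sinh=4.569235; start (x,ẋ)=(0.092893, 0.427810) → end (x,ẋ)=(0.167986, -0.123957)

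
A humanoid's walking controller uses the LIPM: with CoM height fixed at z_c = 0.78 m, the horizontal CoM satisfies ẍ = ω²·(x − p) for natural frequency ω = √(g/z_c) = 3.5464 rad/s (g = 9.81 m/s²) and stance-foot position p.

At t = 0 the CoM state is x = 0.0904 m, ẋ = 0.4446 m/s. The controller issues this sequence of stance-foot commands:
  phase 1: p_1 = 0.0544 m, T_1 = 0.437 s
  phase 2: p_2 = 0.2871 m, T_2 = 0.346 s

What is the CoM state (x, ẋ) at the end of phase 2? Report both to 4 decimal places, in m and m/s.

phase 1: p=0.0544, T=0.437, ωT=1.549777, cosh=2.461357, sinh=2.249062; start (x,ẋ)=(0.090400, 0.444600) → end (x,ẋ)=(0.424966, 1.381458)
phase 2: p=0.2871, T=0.346, ωT=1.227054, cosh=1.852161, sinh=1.559006; start (x,ẋ)=(0.424966, 1.381458) → end (x,ẋ)=(1.149742, 3.320924)

x = 1.1497, ẋ = 3.3209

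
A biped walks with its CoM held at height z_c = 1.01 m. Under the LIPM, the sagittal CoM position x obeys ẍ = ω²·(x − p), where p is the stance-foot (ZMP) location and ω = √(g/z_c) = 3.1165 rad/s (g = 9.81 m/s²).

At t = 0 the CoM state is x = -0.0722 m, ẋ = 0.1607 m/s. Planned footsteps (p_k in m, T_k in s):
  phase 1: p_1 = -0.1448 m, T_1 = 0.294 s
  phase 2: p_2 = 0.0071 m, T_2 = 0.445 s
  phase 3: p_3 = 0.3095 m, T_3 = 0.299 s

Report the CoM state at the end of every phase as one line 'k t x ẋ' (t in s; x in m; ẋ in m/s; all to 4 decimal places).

1 0.2940 0.0146 0.4706
2 0.7390 0.3063 1.0443
3 1.0380 0.6643 1.5210

phase 1: p=-0.1448, T=0.294, ωT=0.916251, cosh=1.449958, sinh=1.049942; start (x,ẋ)=(-0.072200, 0.160700) → end (x,ẋ)=(0.014606, 0.470566)
phase 2: p=0.0071, T=0.445, ωT=1.386842, cosh=2.126028, sinh=1.876165; start (x,ẋ)=(0.014606, 0.470566) → end (x,ẋ)=(0.306345, 1.044327)
phase 3: p=0.3095, T=0.299, ωT=0.931833, cosh=1.466496, sinh=1.072665; start (x,ẋ)=(0.306345, 1.044327) → end (x,ẋ)=(0.664319, 1.520953)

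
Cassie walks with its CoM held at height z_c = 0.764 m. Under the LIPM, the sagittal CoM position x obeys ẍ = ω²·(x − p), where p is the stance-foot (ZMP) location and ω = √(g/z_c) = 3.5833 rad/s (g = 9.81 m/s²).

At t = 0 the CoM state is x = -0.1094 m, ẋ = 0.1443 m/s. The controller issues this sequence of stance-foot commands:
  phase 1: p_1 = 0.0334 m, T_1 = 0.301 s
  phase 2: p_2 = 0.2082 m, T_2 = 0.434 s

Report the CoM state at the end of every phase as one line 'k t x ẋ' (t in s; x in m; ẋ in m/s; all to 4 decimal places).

1 0.3010 -0.1485 -0.4286
2 0.7350 -0.9446 -3.9516

phase 1: p=0.0334, T=0.301, ωT=1.078573, cosh=1.640281, sinh=1.300200; start (x,ẋ)=(-0.109400, 0.144300) → end (x,ẋ)=(-0.148473, -0.428614)
phase 2: p=0.2082, T=0.434, ωT=1.555152, cosh=2.473482, sinh=2.262325; start (x,ẋ)=(-0.148473, -0.428614) → end (x,ẋ)=(-0.944630, -3.951569)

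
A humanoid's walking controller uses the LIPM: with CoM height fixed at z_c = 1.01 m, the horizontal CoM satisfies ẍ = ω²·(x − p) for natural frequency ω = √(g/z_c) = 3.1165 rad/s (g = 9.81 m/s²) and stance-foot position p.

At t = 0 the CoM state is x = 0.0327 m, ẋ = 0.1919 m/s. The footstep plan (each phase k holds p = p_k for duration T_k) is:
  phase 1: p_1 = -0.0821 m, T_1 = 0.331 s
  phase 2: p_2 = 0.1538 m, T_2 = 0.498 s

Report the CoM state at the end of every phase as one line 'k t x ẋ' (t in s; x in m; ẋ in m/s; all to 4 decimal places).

phase 1: p=-0.0821, T=0.331, ωT=1.031562, cosh=1.580947, sinh=1.224497; start (x,ẋ)=(0.032700, 0.191900) → end (x,ẋ)=(0.174792, 0.741477)
phase 2: p=0.1538, T=0.498, ωT=1.552017, cosh=2.466402, sinh=2.254581; start (x,ẋ)=(0.174792, 0.741477) → end (x,ẋ)=(0.741983, 1.976276)

1 0.3310 0.1748 0.7415
2 0.8290 0.7420 1.9763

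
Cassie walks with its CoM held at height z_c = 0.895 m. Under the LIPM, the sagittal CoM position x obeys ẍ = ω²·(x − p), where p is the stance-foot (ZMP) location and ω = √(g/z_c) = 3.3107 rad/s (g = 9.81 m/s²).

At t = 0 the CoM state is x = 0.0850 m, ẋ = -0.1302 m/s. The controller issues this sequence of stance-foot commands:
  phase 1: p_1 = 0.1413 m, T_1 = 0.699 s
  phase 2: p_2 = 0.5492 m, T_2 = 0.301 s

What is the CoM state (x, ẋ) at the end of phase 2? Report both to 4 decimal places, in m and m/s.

phase 1: p=0.1413, T=0.699, ωT=2.314179, cosh=5.107732, sinh=5.008885; start (x,ẋ)=(0.085000, -0.130200) → end (x,ẋ)=(-0.343250, -1.598645)
phase 2: p=0.5492, T=0.301, ωT=0.996521, cosh=1.539001, sinh=1.169839; start (x,ẋ)=(-0.343250, -1.598645) → end (x,ẋ)=(-1.389164, -5.916763)

x = -1.3892, ẋ = -5.9168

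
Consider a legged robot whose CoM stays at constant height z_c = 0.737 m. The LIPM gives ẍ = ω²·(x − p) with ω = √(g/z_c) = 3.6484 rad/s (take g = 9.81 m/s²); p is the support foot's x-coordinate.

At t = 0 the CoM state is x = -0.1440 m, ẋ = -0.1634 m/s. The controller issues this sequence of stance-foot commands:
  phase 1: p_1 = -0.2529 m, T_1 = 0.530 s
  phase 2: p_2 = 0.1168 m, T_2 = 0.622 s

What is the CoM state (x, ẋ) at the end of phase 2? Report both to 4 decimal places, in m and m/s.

x = 0.4549, ẋ = 1.3646

phase 1: p=-0.2529, T=0.530, ωT=1.933652, cosh=3.529668, sinh=3.385049; start (x,ẋ)=(-0.144000, -0.163400) → end (x,ẋ)=(-0.020125, 0.768169)
phase 2: p=0.1168, T=0.622, ωT=2.269305, cosh=4.888029, sinh=4.784645; start (x,ẋ)=(-0.020125, 0.768169) → end (x,ẋ)=(0.454913, 1.364635)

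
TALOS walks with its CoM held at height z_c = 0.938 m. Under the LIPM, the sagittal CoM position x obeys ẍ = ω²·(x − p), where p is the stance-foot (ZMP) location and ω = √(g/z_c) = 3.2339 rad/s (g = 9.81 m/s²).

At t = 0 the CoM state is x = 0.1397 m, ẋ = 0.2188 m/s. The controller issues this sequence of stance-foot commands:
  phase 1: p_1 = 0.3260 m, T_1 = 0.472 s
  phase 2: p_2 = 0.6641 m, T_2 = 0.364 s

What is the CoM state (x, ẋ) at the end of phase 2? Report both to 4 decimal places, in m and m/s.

x = -0.8309, ẋ = -4.4427

phase 1: p=0.3260, T=0.472, ωT=1.526401, cosh=2.409451, sinh=2.192134; start (x,ẋ)=(0.139700, 0.218800) → end (x,ẋ)=(0.025435, -0.793520)
phase 2: p=0.6641, T=0.364, ωT=1.177140, cosh=1.776619, sinh=1.468460; start (x,ẋ)=(0.025435, -0.793520) → end (x,ẋ)=(-0.830888, -4.442706)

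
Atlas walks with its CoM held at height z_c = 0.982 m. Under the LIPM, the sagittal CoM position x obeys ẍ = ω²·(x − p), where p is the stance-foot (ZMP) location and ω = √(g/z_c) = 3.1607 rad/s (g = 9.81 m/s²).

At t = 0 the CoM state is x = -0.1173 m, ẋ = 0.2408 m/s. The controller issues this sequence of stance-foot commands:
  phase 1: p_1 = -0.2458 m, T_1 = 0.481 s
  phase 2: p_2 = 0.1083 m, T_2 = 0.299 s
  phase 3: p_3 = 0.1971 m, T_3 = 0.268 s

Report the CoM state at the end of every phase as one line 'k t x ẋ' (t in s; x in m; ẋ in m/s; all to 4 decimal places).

phase 1: p=-0.2458, T=0.481, ωT=1.520297, cosh=2.396114, sinh=2.177467; start (x,ẋ)=(-0.117300, 0.240800) → end (x,ẋ)=(0.227992, 1.461363)
phase 2: p=0.1083, T=0.299, ωT=0.945049, cosh=1.480800, sinh=1.092140; start (x,ẋ)=(0.227992, 1.461363) → end (x,ẋ)=(0.790496, 2.577156)
phase 3: p=0.1971, T=0.268, ωT=0.847068, cosh=1.380733, sinh=0.952063; start (x,ẋ)=(0.790496, 2.577156) → end (x,ẋ)=(1.792710, 5.344004)

1 0.4810 0.2280 1.4614
2 0.7800 0.7905 2.5772
3 1.0480 1.7927 5.3440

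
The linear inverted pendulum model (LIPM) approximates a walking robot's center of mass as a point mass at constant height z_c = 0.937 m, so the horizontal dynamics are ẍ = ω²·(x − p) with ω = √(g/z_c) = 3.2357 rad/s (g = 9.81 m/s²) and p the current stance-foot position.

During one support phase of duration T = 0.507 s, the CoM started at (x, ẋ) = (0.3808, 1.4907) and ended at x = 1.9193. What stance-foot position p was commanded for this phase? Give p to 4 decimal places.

ωT = 3.2357·0.507 = 1.640500; cosh(ωT) = 2.675815, sinh(ωT) = 2.481932
x(T) = p + (x₀−p)·cosh(ωT) + (ẋ₀/ω)·sinh(ωT) ⇒ p·(1 − cosh) = x(T) − x₀·cosh − (ẋ₀/ω)·sinh
numerator   = 1.9193 − (0.3808)·2.675815 − (1.4907/3.2357)·2.481932 = -0.243086
denominator = 1 − 2.675815 = -1.675815
p = -0.243086 / -1.675815 = 0.1451

p = 0.1451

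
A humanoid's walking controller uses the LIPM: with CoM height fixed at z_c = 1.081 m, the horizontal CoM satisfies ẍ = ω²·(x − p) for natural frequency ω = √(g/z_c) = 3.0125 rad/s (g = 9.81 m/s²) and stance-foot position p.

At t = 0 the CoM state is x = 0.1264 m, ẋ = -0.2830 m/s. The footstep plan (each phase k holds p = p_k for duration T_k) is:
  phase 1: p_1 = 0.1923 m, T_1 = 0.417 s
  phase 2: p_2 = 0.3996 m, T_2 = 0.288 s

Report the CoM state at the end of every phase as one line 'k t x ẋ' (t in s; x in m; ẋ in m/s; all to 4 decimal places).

1 0.4170 -0.0844 -0.8576
2 0.7050 -0.5574 -2.6309

phase 1: p=0.1923, T=0.417, ωT=1.256212, cosh=1.898412, sinh=1.613682; start (x,ẋ)=(0.126400, -0.283000) → end (x,ẋ)=(-0.084398, -0.857605)
phase 2: p=0.3996, T=0.288, ωT=0.867600, cosh=1.400574, sinh=0.980615; start (x,ẋ)=(-0.084398, -0.857605) → end (x,ẋ)=(-0.557438, -2.630918)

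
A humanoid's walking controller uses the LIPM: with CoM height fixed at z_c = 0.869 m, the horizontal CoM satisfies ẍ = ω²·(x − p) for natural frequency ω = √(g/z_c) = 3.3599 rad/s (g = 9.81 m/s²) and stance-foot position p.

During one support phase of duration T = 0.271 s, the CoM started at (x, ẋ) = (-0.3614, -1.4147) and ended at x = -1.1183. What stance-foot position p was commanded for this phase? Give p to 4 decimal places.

ωT = 3.3599·0.271 = 0.910533; cosh(ωT) = 1.443978, sinh(ωT) = 1.041669
x(T) = p + (x₀−p)·cosh(ωT) + (ẋ₀/ω)·sinh(ωT) ⇒ p·(1 − cosh) = x(T) − x₀·cosh − (ẋ₀/ω)·sinh
numerator   = -1.1183 − (-0.3614)·1.443978 − (-1.4147/3.3599)·1.041669 = -0.157847
denominator = 1 − 1.443978 = -0.443978
p = -0.157847 / -0.443978 = 0.3555

p = 0.3555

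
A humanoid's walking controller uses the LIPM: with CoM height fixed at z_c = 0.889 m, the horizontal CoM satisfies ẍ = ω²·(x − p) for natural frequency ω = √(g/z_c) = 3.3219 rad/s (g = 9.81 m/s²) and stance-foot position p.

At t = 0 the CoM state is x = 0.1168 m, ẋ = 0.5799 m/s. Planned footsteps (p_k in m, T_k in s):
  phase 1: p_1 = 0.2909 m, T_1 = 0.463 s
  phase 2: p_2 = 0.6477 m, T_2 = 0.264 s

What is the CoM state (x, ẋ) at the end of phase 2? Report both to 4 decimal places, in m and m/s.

phase 1: p=0.2909, T=0.463, ωT=1.538040, cosh=2.435128, sinh=2.220327; start (x,ẋ)=(0.116800, 0.579900) → end (x,ẋ)=(0.254544, 0.128021)
phase 2: p=0.6477, T=0.264, ωT=0.876982, cosh=1.409835, sinh=0.993798; start (x,ẋ)=(0.254544, 0.128021) → end (x,ẋ)=(0.131714, -1.117437)

x = 0.1317, ẋ = -1.1174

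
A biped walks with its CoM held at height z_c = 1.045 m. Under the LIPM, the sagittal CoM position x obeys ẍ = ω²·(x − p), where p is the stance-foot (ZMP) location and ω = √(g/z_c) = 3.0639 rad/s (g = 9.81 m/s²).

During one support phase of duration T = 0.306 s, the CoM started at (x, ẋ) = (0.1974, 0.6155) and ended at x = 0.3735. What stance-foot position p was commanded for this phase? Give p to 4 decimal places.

ωT = 3.0639·0.306 = 0.937553; cosh(ωT) = 1.472655, sinh(ωT) = 1.081071
x(T) = p + (x₀−p)·cosh(ωT) + (ẋ₀/ω)·sinh(ωT) ⇒ p·(1 − cosh) = x(T) − x₀·cosh − (ẋ₀/ω)·sinh
numerator   = 0.3735 − (0.1974)·1.472655 − (0.6155/3.0639)·1.081071 = -0.134376
denominator = 1 − 1.472655 = -0.472655
p = -0.134376 / -0.472655 = 0.2843

p = 0.2843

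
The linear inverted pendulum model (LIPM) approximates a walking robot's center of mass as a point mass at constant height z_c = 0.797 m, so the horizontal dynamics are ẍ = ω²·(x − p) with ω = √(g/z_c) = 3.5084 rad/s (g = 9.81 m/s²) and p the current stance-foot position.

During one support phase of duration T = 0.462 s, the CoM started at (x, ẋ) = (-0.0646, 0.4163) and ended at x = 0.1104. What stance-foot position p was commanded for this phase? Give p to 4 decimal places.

p = 0.0050

ωT = 3.5084·0.462 = 1.620881; cosh(ωT) = 2.627634, sinh(ωT) = 2.429909
x(T) = p + (x₀−p)·cosh(ωT) + (ẋ₀/ω)·sinh(ωT) ⇒ p·(1 − cosh) = x(T) − x₀·cosh − (ẋ₀/ω)·sinh
numerator   = 0.1104 − (-0.0646)·2.627634 − (0.4163/3.5084)·2.429909 = -0.008183
denominator = 1 − 2.627634 = -1.627634
p = -0.008183 / -1.627634 = 0.0050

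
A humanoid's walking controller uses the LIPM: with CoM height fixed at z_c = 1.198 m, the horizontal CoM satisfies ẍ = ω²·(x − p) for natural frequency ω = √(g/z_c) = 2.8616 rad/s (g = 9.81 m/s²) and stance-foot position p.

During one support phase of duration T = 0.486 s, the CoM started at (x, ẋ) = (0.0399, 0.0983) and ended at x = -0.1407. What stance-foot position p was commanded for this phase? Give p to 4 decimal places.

ωT = 2.8616·0.486 = 1.390738; cosh(ωT) = 2.133352, sinh(ωT) = 1.884460
x(T) = p + (x₀−p)·cosh(ωT) + (ẋ₀/ω)·sinh(ωT) ⇒ p·(1 − cosh) = x(T) − x₀·cosh − (ẋ₀/ω)·sinh
numerator   = -0.1407 − (0.0399)·2.133352 − (0.0983/2.8616)·1.884460 = -0.290555
denominator = 1 − 2.133352 = -1.133352
p = -0.290555 / -1.133352 = 0.2564

p = 0.2564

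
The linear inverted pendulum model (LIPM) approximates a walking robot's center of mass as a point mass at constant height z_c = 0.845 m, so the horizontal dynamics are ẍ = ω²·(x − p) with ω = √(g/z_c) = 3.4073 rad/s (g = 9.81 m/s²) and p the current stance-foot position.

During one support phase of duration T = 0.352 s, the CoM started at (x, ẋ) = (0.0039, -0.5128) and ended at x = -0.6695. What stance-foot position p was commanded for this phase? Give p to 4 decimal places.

ωT = 3.4073·0.352 = 1.199370; cosh(ωT) = 1.809704, sinh(ωT) = 1.508320
x(T) = p + (x₀−p)·cosh(ωT) + (ẋ₀/ω)·sinh(ωT) ⇒ p·(1 − cosh) = x(T) − x₀·cosh − (ẋ₀/ω)·sinh
numerator   = -0.6695 − (0.0039)·1.809704 − (-0.5128/3.4073)·1.508320 = -0.449555
denominator = 1 − 1.809704 = -0.809704
p = -0.449555 / -0.809704 = 0.5552

p = 0.5552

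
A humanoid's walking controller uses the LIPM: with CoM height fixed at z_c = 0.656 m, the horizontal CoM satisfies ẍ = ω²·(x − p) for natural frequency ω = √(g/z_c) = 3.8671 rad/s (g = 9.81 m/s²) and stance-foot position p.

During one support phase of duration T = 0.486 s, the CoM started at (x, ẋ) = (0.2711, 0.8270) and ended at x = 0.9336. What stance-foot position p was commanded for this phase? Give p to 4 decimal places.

ωT = 3.8671·0.486 = 1.879411; cosh(ωT) = 3.351162, sinh(ωT) = 3.198482
x(T) = p + (x₀−p)·cosh(ωT) + (ẋ₀/ω)·sinh(ωT) ⇒ p·(1 − cosh) = x(T) − x₀·cosh − (ẋ₀/ω)·sinh
numerator   = 0.9336 − (0.2711)·3.351162 − (0.8270/3.8671)·3.198482 = -0.658912
denominator = 1 − 3.351162 = -2.351162
p = -0.658912 / -2.351162 = 0.2802

p = 0.2802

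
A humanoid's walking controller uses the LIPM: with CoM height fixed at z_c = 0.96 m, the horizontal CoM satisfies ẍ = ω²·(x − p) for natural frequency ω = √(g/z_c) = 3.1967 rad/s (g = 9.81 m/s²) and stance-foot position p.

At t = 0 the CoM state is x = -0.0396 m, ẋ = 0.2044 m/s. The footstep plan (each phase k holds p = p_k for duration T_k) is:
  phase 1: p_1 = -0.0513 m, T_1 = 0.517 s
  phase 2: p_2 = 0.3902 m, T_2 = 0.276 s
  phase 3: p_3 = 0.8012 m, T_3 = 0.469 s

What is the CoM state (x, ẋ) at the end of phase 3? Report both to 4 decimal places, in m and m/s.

x = -0.4379, ẋ = -3.5342

phase 1: p=-0.0513, T=0.517, ωT=1.652694, cosh=2.706280, sinh=2.514746; start (x,ẋ)=(-0.039600, 0.204400) → end (x,ẋ)=(0.141159, 0.647219)
phase 2: p=0.3902, T=0.276, ωT=0.882289, cosh=1.415130, sinh=1.001295; start (x,ẋ)=(0.141159, 0.647219) → end (x,ẋ)=(0.240501, 0.118757)
phase 3: p=0.8012, T=0.469, ωT=1.499252, cosh=2.350818, sinh=2.127521; start (x,ẋ)=(0.240501, 0.118757) → end (x,ẋ)=(-0.437864, -3.534164)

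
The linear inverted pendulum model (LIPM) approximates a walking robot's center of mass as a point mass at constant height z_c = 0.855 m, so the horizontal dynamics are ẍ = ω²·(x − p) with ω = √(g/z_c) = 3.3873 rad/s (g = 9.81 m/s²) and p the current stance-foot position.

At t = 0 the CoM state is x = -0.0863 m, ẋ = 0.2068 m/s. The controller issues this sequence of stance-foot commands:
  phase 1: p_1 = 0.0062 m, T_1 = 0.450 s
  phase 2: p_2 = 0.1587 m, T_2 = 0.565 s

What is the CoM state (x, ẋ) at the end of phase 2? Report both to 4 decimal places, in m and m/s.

phase 1: p=0.0062, T=0.450, ωT=1.524285, cosh=2.404818, sinh=2.187041; start (x,ẋ)=(-0.086300, 0.206800) → end (x,ẋ)=(-0.082723, -0.187939)
phase 2: p=0.1587, T=0.565, ωT=1.913825, cosh=3.463240, sinh=3.315725; start (x,ẋ)=(-0.082723, -0.187939) → end (x,ẋ)=(-0.861375, -3.362389)

x = -0.8614, ẋ = -3.3624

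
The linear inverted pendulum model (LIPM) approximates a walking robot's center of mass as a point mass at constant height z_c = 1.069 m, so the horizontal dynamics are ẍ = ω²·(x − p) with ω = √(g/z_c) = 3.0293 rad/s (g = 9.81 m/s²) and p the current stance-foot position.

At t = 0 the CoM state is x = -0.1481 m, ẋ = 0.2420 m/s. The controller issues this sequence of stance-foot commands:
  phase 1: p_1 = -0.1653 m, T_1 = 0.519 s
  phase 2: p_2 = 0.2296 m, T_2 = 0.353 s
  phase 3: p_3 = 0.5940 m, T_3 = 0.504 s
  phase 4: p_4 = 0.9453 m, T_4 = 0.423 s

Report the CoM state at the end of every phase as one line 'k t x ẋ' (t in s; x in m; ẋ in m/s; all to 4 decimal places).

1 0.5190 0.0620 0.7281
2 0.8720 0.2656 0.5333
3 1.3760 0.1886 -0.8961
4 1.7990 -1.0140 -5.5478

phase 1: p=-0.1653, T=0.519, ωT=1.572207, cosh=2.512427, sinh=2.304840; start (x,ẋ)=(-0.148100, 0.242000) → end (x,ẋ)=(0.062039, 0.728099)
phase 2: p=0.2296, T=0.353, ωT=1.069343, cosh=1.628349, sinh=1.285115; start (x,ẋ)=(0.062039, 0.728099) → end (x,ẋ)=(0.265633, 0.533285)
phase 3: p=0.5940, T=0.504, ωT=1.526767, cosh=2.410254, sinh=2.193017; start (x,ẋ)=(0.265633, 0.533285) → end (x,ẋ)=(0.188615, -0.896094)
phase 4: p=0.9453, T=0.423, ωT=1.281394, cosh=1.939653, sinh=1.662003; start (x,ẋ)=(0.188615, -0.896094) → end (x,ẋ)=(-1.014042, -5.547799)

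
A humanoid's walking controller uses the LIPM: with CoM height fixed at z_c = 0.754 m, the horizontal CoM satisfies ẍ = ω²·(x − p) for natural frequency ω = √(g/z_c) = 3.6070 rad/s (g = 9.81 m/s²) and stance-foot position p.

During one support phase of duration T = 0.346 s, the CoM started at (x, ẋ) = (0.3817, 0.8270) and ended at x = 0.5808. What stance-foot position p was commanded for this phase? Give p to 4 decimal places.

p = 0.5707

ωT = 3.6070·0.346 = 1.248022; cosh(ωT) = 1.885259, sinh(ωT) = 1.598187
x(T) = p + (x₀−p)·cosh(ωT) + (ẋ₀/ω)·sinh(ωT) ⇒ p·(1 − cosh) = x(T) − x₀·cosh − (ẋ₀/ω)·sinh
numerator   = 0.5808 − (0.3817)·1.885259 − (0.8270/3.6070)·1.598187 = -0.505230
denominator = 1 − 1.885259 = -0.885259
p = -0.505230 / -0.885259 = 0.5707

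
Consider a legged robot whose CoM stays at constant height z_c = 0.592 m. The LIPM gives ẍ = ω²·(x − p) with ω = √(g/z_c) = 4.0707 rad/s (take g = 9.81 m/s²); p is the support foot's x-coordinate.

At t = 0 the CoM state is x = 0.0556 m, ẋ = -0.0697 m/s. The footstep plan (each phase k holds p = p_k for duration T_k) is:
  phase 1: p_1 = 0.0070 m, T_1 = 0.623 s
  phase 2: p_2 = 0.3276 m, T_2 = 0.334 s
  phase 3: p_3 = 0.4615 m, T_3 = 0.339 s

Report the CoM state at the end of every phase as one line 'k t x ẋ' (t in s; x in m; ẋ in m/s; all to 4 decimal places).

phase 1: p=0.0070, T=0.623, ωT=2.536046, cosh=6.354407, sinh=6.275228; start (x,ẋ)=(0.055600, -0.069700) → end (x,ẋ)=(0.208377, 0.798564)
phase 2: p=0.3276, T=0.334, ωT=1.359614, cosh=2.075724, sinh=1.818964; start (x,ẋ)=(0.208377, 0.798564) → end (x,ẋ)=(0.436960, 0.774820)
phase 3: p=0.4615, T=0.339, ωT=1.379967, cosh=2.113179, sinh=1.861592; start (x,ẋ)=(0.436960, 0.774820) → end (x,ẋ)=(0.763979, 1.451369)

1 0.6230 0.2084 0.7986
2 0.9570 0.4370 0.7748
3 1.2960 0.7640 1.4514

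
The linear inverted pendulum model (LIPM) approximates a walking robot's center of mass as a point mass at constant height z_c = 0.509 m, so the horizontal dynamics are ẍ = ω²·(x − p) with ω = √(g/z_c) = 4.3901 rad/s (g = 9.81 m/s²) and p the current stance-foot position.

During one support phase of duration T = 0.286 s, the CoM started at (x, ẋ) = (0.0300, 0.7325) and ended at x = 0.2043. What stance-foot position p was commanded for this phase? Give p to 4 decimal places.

ωT = 4.3901·0.286 = 1.255569; cosh(ωT) = 1.897374, sinh(ωT) = 1.612460
x(T) = p + (x₀−p)·cosh(ωT) + (ẋ₀/ω)·sinh(ωT) ⇒ p·(1 − cosh) = x(T) − x₀·cosh − (ẋ₀/ω)·sinh
numerator   = 0.2043 − (0.0300)·1.897374 − (0.7325/4.3901)·1.612460 = -0.121664
denominator = 1 − 1.897374 = -0.897374
p = -0.121664 / -0.897374 = 0.1356

p = 0.1356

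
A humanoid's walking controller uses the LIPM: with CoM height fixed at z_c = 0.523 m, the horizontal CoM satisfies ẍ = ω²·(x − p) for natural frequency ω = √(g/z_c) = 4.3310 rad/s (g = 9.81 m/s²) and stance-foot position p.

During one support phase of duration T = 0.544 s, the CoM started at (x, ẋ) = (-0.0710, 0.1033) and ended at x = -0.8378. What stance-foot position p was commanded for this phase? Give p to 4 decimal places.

p = 0.1353

ωT = 4.3310·0.544 = 2.356064; cosh(ωT) = 5.322070, sinh(ωT) = 5.227277
x(T) = p + (x₀−p)·cosh(ωT) + (ẋ₀/ω)·sinh(ωT) ⇒ p·(1 − cosh) = x(T) − x₀·cosh − (ẋ₀/ω)·sinh
numerator   = -0.8378 − (-0.0710)·5.322070 − (0.1033/4.3310)·5.227277 = -0.584610
denominator = 1 − 5.322070 = -4.322070
p = -0.584610 / -4.322070 = 0.1353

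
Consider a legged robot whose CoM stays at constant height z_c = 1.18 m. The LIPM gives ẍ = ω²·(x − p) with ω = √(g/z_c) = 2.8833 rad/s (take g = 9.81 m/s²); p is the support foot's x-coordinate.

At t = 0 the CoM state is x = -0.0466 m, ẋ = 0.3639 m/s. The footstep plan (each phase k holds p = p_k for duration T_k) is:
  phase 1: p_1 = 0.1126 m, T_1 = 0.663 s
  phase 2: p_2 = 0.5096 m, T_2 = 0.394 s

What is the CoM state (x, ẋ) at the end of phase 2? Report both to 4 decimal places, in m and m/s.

x = -0.5266, ẋ = -2.5810

phase 1: p=0.1126, T=0.663, ωT=1.911628, cosh=3.455965, sinh=3.308126; start (x,ẋ)=(-0.046600, 0.363900) → end (x,ẋ)=(-0.020073, -0.260875)
phase 2: p=0.5096, T=0.394, ωT=1.136020, cosh=1.717722, sinh=1.396627; start (x,ẋ)=(-0.020073, -0.260875) → end (x,ẋ)=(-0.526594, -2.581046)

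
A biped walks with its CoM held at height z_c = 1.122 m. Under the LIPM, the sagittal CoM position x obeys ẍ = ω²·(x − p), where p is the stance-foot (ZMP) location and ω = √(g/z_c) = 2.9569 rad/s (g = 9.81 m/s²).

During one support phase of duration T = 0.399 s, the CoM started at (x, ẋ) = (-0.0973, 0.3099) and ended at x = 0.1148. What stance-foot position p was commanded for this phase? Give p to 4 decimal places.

p = -0.1712

ωT = 2.9569·0.399 = 1.179803; cosh(ωT) = 1.780536, sinh(ωT) = 1.473197
x(T) = p + (x₀−p)·cosh(ωT) + (ẋ₀/ω)·sinh(ωT) ⇒ p·(1 − cosh) = x(T) − x₀·cosh − (ẋ₀/ω)·sinh
numerator   = 0.1148 − (-0.0973)·1.780536 − (0.3099/2.9569)·1.473197 = 0.133647
denominator = 1 − 1.780536 = -0.780536
p = 0.133647 / -0.780536 = -0.1712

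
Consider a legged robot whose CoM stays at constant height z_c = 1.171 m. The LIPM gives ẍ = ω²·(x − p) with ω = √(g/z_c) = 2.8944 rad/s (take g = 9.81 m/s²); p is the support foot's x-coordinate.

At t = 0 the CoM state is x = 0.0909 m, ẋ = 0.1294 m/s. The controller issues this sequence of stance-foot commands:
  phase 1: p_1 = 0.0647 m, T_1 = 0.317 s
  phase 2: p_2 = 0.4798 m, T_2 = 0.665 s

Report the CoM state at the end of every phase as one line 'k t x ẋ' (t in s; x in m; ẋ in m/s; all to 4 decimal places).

1 0.3170 0.1497 0.2676
2 0.9820 -0.3653 -2.2676

phase 1: p=0.0647, T=0.317, ωT=0.917525, cosh=1.451297, sinh=1.051790; start (x,ẋ)=(0.090900, 0.129400) → end (x,ẋ)=(0.149746, 0.267559)
phase 2: p=0.4798, T=0.665, ωT=1.924776, cosh=3.499761, sinh=3.353852; start (x,ẋ)=(0.149746, 0.267559) → end (x,ẋ)=(-0.365278, -2.267568)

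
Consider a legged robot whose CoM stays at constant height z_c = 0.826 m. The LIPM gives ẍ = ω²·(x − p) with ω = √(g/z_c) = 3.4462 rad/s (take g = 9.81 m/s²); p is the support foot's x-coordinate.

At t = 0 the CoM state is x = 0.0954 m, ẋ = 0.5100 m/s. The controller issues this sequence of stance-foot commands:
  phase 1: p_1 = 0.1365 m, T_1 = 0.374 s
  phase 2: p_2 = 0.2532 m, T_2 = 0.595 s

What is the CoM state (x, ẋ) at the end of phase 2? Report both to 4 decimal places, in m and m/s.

x = 1.2961, ẋ = 3.6688

phase 1: p=0.1365, T=0.374, ωT=1.288879, cosh=1.952148, sinh=1.676568; start (x,ẋ)=(0.095400, 0.510000) → end (x,ẋ)=(0.304381, 0.758128)
phase 2: p=0.2532, T=0.595, ωT=2.050489, cosh=3.950186, sinh=3.821514; start (x,ẋ)=(0.304381, 0.758128) → end (x,ẋ)=(1.296066, 3.668780)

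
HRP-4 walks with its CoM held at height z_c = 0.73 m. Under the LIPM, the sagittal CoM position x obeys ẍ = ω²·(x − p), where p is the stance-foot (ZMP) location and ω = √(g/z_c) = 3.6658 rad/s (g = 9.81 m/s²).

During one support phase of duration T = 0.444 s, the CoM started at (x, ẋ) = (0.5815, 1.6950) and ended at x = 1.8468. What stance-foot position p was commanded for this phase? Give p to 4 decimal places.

ωT = 3.6658·0.444 = 1.627615; cosh(ωT) = 2.644057, sinh(ωT) = 2.447660
x(T) = p + (x₀−p)·cosh(ωT) + (ẋ₀/ω)·sinh(ωT) ⇒ p·(1 − cosh) = x(T) − x₀·cosh − (ẋ₀/ω)·sinh
numerator   = 1.8468 − (0.5815)·2.644057 − (1.6950/3.6658)·2.447660 = -0.822473
denominator = 1 − 2.644057 = -1.644057
p = -0.822473 / -1.644057 = 0.5003

p = 0.5003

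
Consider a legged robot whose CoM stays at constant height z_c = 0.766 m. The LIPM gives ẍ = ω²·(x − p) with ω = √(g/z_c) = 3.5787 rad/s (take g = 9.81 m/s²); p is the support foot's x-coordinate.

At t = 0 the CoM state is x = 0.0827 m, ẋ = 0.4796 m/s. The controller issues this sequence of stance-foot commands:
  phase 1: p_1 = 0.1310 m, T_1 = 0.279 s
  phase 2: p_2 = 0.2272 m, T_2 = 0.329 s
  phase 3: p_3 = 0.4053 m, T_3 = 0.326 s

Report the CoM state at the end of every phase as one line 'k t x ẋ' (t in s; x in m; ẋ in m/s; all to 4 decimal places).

phase 1: p=0.1310, T=0.279, ωT=0.998457, cosh=1.541269, sinh=1.172822; start (x,ẋ)=(0.082700, 0.479600) → end (x,ẋ)=(0.213733, 0.536469)
phase 2: p=0.2272, T=0.329, ωT=1.177392, cosh=1.776990, sinh=1.468909; start (x,ẋ)=(0.213733, 0.536469) → end (x,ẋ)=(0.423467, 0.882505)
phase 3: p=0.4053, T=0.326, ωT=1.166656, cosh=1.761322, sinh=1.449915; start (x,ẋ)=(0.423467, 0.882505) → end (x,ẋ)=(0.794846, 1.648641)

1 0.2790 0.2137 0.5365
2 0.6080 0.4235 0.8825
3 0.9340 0.7948 1.6486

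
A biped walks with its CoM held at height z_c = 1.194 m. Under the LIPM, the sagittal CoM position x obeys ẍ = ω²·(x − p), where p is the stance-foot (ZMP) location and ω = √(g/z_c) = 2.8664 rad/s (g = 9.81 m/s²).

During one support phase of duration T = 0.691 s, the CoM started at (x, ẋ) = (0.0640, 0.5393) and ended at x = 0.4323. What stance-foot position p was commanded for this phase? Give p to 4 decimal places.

p = 0.1756

ωT = 2.8664·0.691 = 1.980682; cosh(ωT) = 3.692831, sinh(ωT) = 3.554856
x(T) = p + (x₀−p)·cosh(ωT) + (ẋ₀/ω)·sinh(ωT) ⇒ p·(1 − cosh) = x(T) − x₀·cosh − (ẋ₀/ω)·sinh
numerator   = 0.4323 − (0.0640)·3.692831 − (0.5393/2.8664)·3.554856 = -0.472871
denominator = 1 − 3.692831 = -2.692831
p = -0.472871 / -2.692831 = 0.1756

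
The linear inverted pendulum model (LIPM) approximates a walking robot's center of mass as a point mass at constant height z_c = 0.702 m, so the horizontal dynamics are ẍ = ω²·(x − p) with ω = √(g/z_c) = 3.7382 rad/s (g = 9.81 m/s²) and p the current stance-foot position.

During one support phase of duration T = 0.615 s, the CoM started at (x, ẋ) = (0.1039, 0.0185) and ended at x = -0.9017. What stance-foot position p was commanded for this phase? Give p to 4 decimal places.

p = 0.3593

ωT = 3.7382·0.615 = 2.298993; cosh(ωT) = 5.032252, sinh(ωT) = 4.931892
x(T) = p + (x₀−p)·cosh(ωT) + (ẋ₀/ω)·sinh(ωT) ⇒ p·(1 − cosh) = x(T) − x₀·cosh − (ẋ₀/ω)·sinh
numerator   = -0.9017 − (0.1039)·5.032252 − (0.0185/3.7382)·4.931892 = -1.448958
denominator = 1 − 5.032252 = -4.032252
p = -1.448958 / -4.032252 = 0.3593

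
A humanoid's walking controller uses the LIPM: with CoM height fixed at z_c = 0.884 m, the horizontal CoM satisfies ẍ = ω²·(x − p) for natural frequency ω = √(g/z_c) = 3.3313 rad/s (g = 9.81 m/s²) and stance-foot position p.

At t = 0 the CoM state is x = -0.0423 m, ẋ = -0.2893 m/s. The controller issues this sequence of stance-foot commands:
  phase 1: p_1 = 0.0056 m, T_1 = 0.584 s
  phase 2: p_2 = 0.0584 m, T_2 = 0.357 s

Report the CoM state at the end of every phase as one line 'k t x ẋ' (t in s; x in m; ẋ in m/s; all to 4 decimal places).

1 0.5840 -0.4630 -1.5796
2 0.9410 -1.5839 -5.4231

phase 1: p=0.0056, T=0.584, ωT=1.945479, cosh=3.569951, sinh=3.427033; start (x,ẋ)=(-0.042300, -0.289300) → end (x,ẋ)=(-0.463014, -1.579636)
phase 2: p=0.0584, T=0.357, ωT=1.189274, cosh=1.794569, sinh=1.490127; start (x,ẋ)=(-0.463014, -1.579636) → end (x,ẋ)=(-1.583903, -5.423098)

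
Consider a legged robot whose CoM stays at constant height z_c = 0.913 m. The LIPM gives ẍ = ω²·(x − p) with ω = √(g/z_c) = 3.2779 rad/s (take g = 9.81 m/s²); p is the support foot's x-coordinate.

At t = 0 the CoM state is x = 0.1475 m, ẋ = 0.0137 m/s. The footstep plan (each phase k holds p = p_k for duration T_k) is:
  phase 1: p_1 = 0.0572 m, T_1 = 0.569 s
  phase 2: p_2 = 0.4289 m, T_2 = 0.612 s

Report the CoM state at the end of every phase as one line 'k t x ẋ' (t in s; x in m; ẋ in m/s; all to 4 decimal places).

phase 1: p=0.0572, T=0.569, ωT=1.865125, cosh=3.305810, sinh=3.150933; start (x,ẋ)=(0.147500, 0.013700) → end (x,ẋ)=(0.368884, 0.977948)
phase 2: p=0.4289, T=0.612, ωT=2.006075, cosh=3.784298, sinh=3.649782; start (x,ẋ)=(0.368884, 0.977948) → end (x,ẋ)=(1.290679, 2.982838)

1 0.5690 0.3689 0.9779
2 1.1810 1.2907 2.9828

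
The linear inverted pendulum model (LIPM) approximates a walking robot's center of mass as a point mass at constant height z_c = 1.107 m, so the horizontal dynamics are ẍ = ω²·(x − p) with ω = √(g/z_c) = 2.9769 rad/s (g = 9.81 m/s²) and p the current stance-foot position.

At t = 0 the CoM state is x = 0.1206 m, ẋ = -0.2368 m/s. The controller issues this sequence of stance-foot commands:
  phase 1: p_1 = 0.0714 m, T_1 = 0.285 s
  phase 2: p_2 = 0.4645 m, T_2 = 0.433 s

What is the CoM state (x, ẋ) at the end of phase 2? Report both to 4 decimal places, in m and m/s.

phase 1: p=0.0714, T=0.285, ωT=0.848416, cosh=1.382019, sinh=0.953926; start (x,ẋ)=(0.120600, -0.236800) → end (x,ẋ)=(0.063514, -0.187547)
phase 2: p=0.4645, T=0.433, ωT=1.288998, cosh=1.952347, sinh=1.676800; start (x,ẋ)=(0.063514, -0.187547) → end (x,ẋ)=(-0.424002, -2.367742)

x = -0.4240, ẋ = -2.3677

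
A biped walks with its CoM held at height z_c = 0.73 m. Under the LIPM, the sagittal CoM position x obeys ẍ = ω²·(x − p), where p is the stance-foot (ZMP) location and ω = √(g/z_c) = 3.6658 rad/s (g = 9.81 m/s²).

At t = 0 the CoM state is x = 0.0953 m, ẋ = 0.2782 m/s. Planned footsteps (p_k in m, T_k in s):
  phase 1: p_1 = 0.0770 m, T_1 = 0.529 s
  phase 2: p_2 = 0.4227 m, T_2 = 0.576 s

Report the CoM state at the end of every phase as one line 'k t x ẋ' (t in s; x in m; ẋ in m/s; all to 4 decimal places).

phase 1: p=0.0770, T=0.529, ωT=1.939208, cosh=3.548530, sinh=3.404713; start (x,ẋ)=(0.095300, 0.278200) → end (x,ẋ)=(0.400324, 1.215603)
phase 2: p=0.4227, T=0.576, ωT=2.111501, cosh=4.190843, sinh=4.069787; start (x,ẋ)=(0.400324, 1.215603) → end (x,ẋ)=(1.678494, 4.760575)

1 0.5290 0.4003 1.2156
2 1.1050 1.6785 4.7606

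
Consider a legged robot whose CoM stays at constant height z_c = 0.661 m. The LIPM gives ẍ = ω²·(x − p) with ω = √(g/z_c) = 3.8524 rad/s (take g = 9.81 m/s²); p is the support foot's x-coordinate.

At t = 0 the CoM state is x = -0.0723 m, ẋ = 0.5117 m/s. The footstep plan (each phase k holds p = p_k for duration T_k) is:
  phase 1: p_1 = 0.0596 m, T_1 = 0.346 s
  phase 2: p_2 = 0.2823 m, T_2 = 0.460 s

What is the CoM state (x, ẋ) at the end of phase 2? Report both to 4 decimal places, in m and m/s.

x = -0.3873, ẋ = -2.3881

phase 1: p=0.0596, T=0.346, ωT=1.332930, cosh=2.027921, sinh=1.764218; start (x,ẋ)=(-0.072300, 0.511700) → end (x,ẋ)=(0.026452, 0.141233)
phase 2: p=0.2823, T=0.460, ωT=1.772104, cosh=3.026597, sinh=2.856622; start (x,ẋ)=(0.026452, 0.141233) → end (x,ẋ)=(-0.387323, -2.388118)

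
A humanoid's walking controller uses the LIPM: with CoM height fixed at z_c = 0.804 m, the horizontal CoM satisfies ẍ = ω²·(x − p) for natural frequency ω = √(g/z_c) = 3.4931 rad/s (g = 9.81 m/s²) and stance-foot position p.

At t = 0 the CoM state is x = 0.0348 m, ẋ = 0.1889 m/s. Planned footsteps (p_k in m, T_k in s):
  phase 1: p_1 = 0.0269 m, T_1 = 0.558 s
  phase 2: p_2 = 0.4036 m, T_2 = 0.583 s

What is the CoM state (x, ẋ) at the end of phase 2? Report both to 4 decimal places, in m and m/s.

phase 1: p=0.0269, T=0.558, ωT=1.949150, cosh=3.582555, sinh=3.440160; start (x,ẋ)=(0.034800, 0.188900) → end (x,ẋ)=(0.241239, 0.771677)
phase 2: p=0.4036, T=0.583, ωT=2.036477, cosh=3.897026, sinh=3.766539; start (x,ẋ)=(0.241239, 0.771677) → end (x,ẋ)=(0.602960, 0.871084)

x = 0.6030, ẋ = 0.8711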